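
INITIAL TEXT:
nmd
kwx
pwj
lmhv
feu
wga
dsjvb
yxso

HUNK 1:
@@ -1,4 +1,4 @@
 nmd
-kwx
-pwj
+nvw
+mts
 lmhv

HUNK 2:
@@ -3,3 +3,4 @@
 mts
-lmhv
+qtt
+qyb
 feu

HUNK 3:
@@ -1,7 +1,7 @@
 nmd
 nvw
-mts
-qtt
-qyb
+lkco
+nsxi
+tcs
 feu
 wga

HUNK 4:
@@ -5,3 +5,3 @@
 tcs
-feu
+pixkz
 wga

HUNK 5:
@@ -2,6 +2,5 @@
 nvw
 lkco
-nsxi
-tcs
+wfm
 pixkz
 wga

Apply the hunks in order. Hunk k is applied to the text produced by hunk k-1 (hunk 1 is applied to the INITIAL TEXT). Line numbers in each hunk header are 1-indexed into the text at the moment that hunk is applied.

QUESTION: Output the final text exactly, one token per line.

Hunk 1: at line 1 remove [kwx,pwj] add [nvw,mts] -> 8 lines: nmd nvw mts lmhv feu wga dsjvb yxso
Hunk 2: at line 3 remove [lmhv] add [qtt,qyb] -> 9 lines: nmd nvw mts qtt qyb feu wga dsjvb yxso
Hunk 3: at line 1 remove [mts,qtt,qyb] add [lkco,nsxi,tcs] -> 9 lines: nmd nvw lkco nsxi tcs feu wga dsjvb yxso
Hunk 4: at line 5 remove [feu] add [pixkz] -> 9 lines: nmd nvw lkco nsxi tcs pixkz wga dsjvb yxso
Hunk 5: at line 2 remove [nsxi,tcs] add [wfm] -> 8 lines: nmd nvw lkco wfm pixkz wga dsjvb yxso

Answer: nmd
nvw
lkco
wfm
pixkz
wga
dsjvb
yxso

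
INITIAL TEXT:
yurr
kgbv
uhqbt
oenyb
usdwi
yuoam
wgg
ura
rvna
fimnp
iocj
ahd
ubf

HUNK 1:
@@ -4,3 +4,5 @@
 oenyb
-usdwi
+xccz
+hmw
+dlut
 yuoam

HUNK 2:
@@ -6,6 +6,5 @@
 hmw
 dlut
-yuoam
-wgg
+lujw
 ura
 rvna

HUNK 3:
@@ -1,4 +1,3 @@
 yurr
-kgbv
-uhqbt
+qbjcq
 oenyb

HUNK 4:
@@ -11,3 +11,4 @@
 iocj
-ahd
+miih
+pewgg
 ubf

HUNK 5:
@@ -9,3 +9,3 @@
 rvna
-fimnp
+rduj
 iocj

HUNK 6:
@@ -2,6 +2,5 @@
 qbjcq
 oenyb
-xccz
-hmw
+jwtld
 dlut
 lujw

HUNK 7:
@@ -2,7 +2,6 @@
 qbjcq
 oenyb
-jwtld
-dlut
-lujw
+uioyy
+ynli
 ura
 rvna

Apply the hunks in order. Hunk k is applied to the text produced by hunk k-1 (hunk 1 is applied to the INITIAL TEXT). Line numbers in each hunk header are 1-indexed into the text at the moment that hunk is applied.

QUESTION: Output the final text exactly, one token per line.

Hunk 1: at line 4 remove [usdwi] add [xccz,hmw,dlut] -> 15 lines: yurr kgbv uhqbt oenyb xccz hmw dlut yuoam wgg ura rvna fimnp iocj ahd ubf
Hunk 2: at line 6 remove [yuoam,wgg] add [lujw] -> 14 lines: yurr kgbv uhqbt oenyb xccz hmw dlut lujw ura rvna fimnp iocj ahd ubf
Hunk 3: at line 1 remove [kgbv,uhqbt] add [qbjcq] -> 13 lines: yurr qbjcq oenyb xccz hmw dlut lujw ura rvna fimnp iocj ahd ubf
Hunk 4: at line 11 remove [ahd] add [miih,pewgg] -> 14 lines: yurr qbjcq oenyb xccz hmw dlut lujw ura rvna fimnp iocj miih pewgg ubf
Hunk 5: at line 9 remove [fimnp] add [rduj] -> 14 lines: yurr qbjcq oenyb xccz hmw dlut lujw ura rvna rduj iocj miih pewgg ubf
Hunk 6: at line 2 remove [xccz,hmw] add [jwtld] -> 13 lines: yurr qbjcq oenyb jwtld dlut lujw ura rvna rduj iocj miih pewgg ubf
Hunk 7: at line 2 remove [jwtld,dlut,lujw] add [uioyy,ynli] -> 12 lines: yurr qbjcq oenyb uioyy ynli ura rvna rduj iocj miih pewgg ubf

Answer: yurr
qbjcq
oenyb
uioyy
ynli
ura
rvna
rduj
iocj
miih
pewgg
ubf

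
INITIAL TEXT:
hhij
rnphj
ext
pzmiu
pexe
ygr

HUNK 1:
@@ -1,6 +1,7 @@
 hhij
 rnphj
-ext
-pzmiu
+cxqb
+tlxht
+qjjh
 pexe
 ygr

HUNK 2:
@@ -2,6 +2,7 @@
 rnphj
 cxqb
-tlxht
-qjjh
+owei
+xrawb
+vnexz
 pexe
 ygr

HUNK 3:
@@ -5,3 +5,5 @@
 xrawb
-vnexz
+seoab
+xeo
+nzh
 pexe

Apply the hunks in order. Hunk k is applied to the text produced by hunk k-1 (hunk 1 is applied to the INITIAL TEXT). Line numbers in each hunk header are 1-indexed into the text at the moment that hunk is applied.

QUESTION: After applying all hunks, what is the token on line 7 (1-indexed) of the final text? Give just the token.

Hunk 1: at line 1 remove [ext,pzmiu] add [cxqb,tlxht,qjjh] -> 7 lines: hhij rnphj cxqb tlxht qjjh pexe ygr
Hunk 2: at line 2 remove [tlxht,qjjh] add [owei,xrawb,vnexz] -> 8 lines: hhij rnphj cxqb owei xrawb vnexz pexe ygr
Hunk 3: at line 5 remove [vnexz] add [seoab,xeo,nzh] -> 10 lines: hhij rnphj cxqb owei xrawb seoab xeo nzh pexe ygr
Final line 7: xeo

Answer: xeo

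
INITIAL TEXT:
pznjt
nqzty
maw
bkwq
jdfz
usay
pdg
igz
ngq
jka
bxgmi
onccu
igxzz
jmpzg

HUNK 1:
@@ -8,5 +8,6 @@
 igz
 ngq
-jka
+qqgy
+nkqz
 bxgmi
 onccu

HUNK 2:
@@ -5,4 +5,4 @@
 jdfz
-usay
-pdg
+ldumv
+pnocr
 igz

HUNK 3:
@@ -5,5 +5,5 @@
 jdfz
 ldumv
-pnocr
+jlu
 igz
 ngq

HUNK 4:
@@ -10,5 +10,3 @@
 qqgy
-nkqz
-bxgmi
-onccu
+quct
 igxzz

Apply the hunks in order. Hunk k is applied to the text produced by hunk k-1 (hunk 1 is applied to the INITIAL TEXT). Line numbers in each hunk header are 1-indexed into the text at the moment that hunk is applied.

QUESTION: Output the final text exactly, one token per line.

Answer: pznjt
nqzty
maw
bkwq
jdfz
ldumv
jlu
igz
ngq
qqgy
quct
igxzz
jmpzg

Derivation:
Hunk 1: at line 8 remove [jka] add [qqgy,nkqz] -> 15 lines: pznjt nqzty maw bkwq jdfz usay pdg igz ngq qqgy nkqz bxgmi onccu igxzz jmpzg
Hunk 2: at line 5 remove [usay,pdg] add [ldumv,pnocr] -> 15 lines: pznjt nqzty maw bkwq jdfz ldumv pnocr igz ngq qqgy nkqz bxgmi onccu igxzz jmpzg
Hunk 3: at line 5 remove [pnocr] add [jlu] -> 15 lines: pznjt nqzty maw bkwq jdfz ldumv jlu igz ngq qqgy nkqz bxgmi onccu igxzz jmpzg
Hunk 4: at line 10 remove [nkqz,bxgmi,onccu] add [quct] -> 13 lines: pznjt nqzty maw bkwq jdfz ldumv jlu igz ngq qqgy quct igxzz jmpzg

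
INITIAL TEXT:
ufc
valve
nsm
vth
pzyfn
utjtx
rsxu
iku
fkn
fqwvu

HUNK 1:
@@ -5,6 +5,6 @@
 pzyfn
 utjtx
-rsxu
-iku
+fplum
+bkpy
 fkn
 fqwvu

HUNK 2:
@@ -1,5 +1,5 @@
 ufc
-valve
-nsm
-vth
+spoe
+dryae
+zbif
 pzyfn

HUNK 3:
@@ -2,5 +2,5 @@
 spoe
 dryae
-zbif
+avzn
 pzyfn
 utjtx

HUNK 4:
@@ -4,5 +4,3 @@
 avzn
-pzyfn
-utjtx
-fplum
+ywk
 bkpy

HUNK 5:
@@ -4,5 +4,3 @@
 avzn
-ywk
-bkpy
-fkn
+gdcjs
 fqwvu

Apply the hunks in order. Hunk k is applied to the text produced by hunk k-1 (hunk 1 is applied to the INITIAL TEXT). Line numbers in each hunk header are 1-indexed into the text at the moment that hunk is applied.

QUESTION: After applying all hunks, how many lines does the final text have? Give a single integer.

Hunk 1: at line 5 remove [rsxu,iku] add [fplum,bkpy] -> 10 lines: ufc valve nsm vth pzyfn utjtx fplum bkpy fkn fqwvu
Hunk 2: at line 1 remove [valve,nsm,vth] add [spoe,dryae,zbif] -> 10 lines: ufc spoe dryae zbif pzyfn utjtx fplum bkpy fkn fqwvu
Hunk 3: at line 2 remove [zbif] add [avzn] -> 10 lines: ufc spoe dryae avzn pzyfn utjtx fplum bkpy fkn fqwvu
Hunk 4: at line 4 remove [pzyfn,utjtx,fplum] add [ywk] -> 8 lines: ufc spoe dryae avzn ywk bkpy fkn fqwvu
Hunk 5: at line 4 remove [ywk,bkpy,fkn] add [gdcjs] -> 6 lines: ufc spoe dryae avzn gdcjs fqwvu
Final line count: 6

Answer: 6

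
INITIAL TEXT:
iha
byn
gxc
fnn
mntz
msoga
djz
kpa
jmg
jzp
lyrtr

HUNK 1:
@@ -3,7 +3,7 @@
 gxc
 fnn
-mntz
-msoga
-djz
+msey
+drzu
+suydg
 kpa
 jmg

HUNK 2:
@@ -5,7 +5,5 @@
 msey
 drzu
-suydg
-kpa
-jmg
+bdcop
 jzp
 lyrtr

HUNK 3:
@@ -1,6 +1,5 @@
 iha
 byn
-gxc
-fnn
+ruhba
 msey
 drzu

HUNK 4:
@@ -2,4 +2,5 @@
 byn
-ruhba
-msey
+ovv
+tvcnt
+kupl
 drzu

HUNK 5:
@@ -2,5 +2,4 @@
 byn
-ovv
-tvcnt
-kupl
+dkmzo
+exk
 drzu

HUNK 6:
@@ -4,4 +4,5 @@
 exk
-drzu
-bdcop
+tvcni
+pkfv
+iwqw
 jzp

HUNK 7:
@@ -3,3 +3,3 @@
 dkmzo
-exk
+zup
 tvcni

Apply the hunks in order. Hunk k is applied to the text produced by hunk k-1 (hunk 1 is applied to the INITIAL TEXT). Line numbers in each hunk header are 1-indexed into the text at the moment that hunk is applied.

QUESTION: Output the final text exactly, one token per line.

Answer: iha
byn
dkmzo
zup
tvcni
pkfv
iwqw
jzp
lyrtr

Derivation:
Hunk 1: at line 3 remove [mntz,msoga,djz] add [msey,drzu,suydg] -> 11 lines: iha byn gxc fnn msey drzu suydg kpa jmg jzp lyrtr
Hunk 2: at line 5 remove [suydg,kpa,jmg] add [bdcop] -> 9 lines: iha byn gxc fnn msey drzu bdcop jzp lyrtr
Hunk 3: at line 1 remove [gxc,fnn] add [ruhba] -> 8 lines: iha byn ruhba msey drzu bdcop jzp lyrtr
Hunk 4: at line 2 remove [ruhba,msey] add [ovv,tvcnt,kupl] -> 9 lines: iha byn ovv tvcnt kupl drzu bdcop jzp lyrtr
Hunk 5: at line 2 remove [ovv,tvcnt,kupl] add [dkmzo,exk] -> 8 lines: iha byn dkmzo exk drzu bdcop jzp lyrtr
Hunk 6: at line 4 remove [drzu,bdcop] add [tvcni,pkfv,iwqw] -> 9 lines: iha byn dkmzo exk tvcni pkfv iwqw jzp lyrtr
Hunk 7: at line 3 remove [exk] add [zup] -> 9 lines: iha byn dkmzo zup tvcni pkfv iwqw jzp lyrtr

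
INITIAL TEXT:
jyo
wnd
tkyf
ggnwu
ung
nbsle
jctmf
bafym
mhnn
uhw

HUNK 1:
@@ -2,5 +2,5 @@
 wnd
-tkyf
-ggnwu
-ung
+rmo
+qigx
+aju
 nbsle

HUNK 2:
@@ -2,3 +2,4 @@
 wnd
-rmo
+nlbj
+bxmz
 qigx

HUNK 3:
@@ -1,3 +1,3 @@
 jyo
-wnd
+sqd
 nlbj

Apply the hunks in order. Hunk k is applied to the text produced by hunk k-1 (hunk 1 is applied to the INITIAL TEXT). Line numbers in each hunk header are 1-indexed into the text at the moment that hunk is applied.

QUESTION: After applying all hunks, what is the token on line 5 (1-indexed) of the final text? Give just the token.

Answer: qigx

Derivation:
Hunk 1: at line 2 remove [tkyf,ggnwu,ung] add [rmo,qigx,aju] -> 10 lines: jyo wnd rmo qigx aju nbsle jctmf bafym mhnn uhw
Hunk 2: at line 2 remove [rmo] add [nlbj,bxmz] -> 11 lines: jyo wnd nlbj bxmz qigx aju nbsle jctmf bafym mhnn uhw
Hunk 3: at line 1 remove [wnd] add [sqd] -> 11 lines: jyo sqd nlbj bxmz qigx aju nbsle jctmf bafym mhnn uhw
Final line 5: qigx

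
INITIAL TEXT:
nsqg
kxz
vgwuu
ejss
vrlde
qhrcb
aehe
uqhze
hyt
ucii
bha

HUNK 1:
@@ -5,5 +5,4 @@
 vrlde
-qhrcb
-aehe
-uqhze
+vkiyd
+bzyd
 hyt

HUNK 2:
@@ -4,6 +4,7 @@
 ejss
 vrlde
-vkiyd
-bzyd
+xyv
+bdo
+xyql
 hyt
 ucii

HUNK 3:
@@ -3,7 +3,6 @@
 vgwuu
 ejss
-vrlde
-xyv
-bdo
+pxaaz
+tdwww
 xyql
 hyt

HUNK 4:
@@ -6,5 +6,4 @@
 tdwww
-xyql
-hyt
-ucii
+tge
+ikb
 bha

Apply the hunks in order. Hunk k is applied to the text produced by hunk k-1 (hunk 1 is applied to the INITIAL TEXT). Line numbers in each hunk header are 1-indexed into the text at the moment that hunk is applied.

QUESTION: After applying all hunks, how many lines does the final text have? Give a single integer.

Hunk 1: at line 5 remove [qhrcb,aehe,uqhze] add [vkiyd,bzyd] -> 10 lines: nsqg kxz vgwuu ejss vrlde vkiyd bzyd hyt ucii bha
Hunk 2: at line 4 remove [vkiyd,bzyd] add [xyv,bdo,xyql] -> 11 lines: nsqg kxz vgwuu ejss vrlde xyv bdo xyql hyt ucii bha
Hunk 3: at line 3 remove [vrlde,xyv,bdo] add [pxaaz,tdwww] -> 10 lines: nsqg kxz vgwuu ejss pxaaz tdwww xyql hyt ucii bha
Hunk 4: at line 6 remove [xyql,hyt,ucii] add [tge,ikb] -> 9 lines: nsqg kxz vgwuu ejss pxaaz tdwww tge ikb bha
Final line count: 9

Answer: 9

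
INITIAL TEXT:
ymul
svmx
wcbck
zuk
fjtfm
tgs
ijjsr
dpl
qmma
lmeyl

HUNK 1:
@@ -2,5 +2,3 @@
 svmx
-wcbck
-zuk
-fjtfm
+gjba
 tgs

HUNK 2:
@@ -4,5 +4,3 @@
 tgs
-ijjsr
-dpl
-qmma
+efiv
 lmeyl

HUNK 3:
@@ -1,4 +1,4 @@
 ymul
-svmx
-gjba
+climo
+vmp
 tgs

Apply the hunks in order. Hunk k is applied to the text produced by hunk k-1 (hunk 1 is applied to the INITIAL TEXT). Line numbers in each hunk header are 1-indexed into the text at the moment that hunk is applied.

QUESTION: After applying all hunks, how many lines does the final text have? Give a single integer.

Hunk 1: at line 2 remove [wcbck,zuk,fjtfm] add [gjba] -> 8 lines: ymul svmx gjba tgs ijjsr dpl qmma lmeyl
Hunk 2: at line 4 remove [ijjsr,dpl,qmma] add [efiv] -> 6 lines: ymul svmx gjba tgs efiv lmeyl
Hunk 3: at line 1 remove [svmx,gjba] add [climo,vmp] -> 6 lines: ymul climo vmp tgs efiv lmeyl
Final line count: 6

Answer: 6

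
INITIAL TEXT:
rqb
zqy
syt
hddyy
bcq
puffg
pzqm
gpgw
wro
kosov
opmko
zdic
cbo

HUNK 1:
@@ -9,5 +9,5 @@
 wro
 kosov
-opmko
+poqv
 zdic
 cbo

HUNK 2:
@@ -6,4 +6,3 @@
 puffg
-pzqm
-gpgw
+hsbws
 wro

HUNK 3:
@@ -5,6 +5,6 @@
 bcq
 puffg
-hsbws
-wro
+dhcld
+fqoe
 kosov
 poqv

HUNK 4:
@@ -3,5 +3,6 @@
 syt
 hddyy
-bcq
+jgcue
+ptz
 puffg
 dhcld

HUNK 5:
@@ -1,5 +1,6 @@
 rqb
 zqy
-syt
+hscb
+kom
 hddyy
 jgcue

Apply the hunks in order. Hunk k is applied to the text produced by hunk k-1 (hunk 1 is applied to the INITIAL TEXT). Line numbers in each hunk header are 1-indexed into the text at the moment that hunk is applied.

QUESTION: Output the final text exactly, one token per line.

Hunk 1: at line 9 remove [opmko] add [poqv] -> 13 lines: rqb zqy syt hddyy bcq puffg pzqm gpgw wro kosov poqv zdic cbo
Hunk 2: at line 6 remove [pzqm,gpgw] add [hsbws] -> 12 lines: rqb zqy syt hddyy bcq puffg hsbws wro kosov poqv zdic cbo
Hunk 3: at line 5 remove [hsbws,wro] add [dhcld,fqoe] -> 12 lines: rqb zqy syt hddyy bcq puffg dhcld fqoe kosov poqv zdic cbo
Hunk 4: at line 3 remove [bcq] add [jgcue,ptz] -> 13 lines: rqb zqy syt hddyy jgcue ptz puffg dhcld fqoe kosov poqv zdic cbo
Hunk 5: at line 1 remove [syt] add [hscb,kom] -> 14 lines: rqb zqy hscb kom hddyy jgcue ptz puffg dhcld fqoe kosov poqv zdic cbo

Answer: rqb
zqy
hscb
kom
hddyy
jgcue
ptz
puffg
dhcld
fqoe
kosov
poqv
zdic
cbo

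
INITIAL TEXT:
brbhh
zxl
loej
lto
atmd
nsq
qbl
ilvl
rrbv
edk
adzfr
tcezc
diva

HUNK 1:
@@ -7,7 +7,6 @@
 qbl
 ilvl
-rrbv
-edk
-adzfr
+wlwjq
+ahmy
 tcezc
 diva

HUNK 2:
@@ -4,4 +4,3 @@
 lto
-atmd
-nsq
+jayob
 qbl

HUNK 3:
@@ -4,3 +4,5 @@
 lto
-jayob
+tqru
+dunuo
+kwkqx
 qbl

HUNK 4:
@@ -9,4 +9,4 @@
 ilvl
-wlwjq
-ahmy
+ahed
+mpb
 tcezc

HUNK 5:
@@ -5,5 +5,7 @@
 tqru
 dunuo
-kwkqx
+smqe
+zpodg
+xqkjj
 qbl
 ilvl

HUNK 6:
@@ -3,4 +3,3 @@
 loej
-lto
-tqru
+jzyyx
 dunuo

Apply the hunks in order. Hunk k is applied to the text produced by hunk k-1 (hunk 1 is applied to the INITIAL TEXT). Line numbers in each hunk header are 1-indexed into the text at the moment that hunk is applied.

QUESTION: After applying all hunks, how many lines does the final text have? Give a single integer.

Hunk 1: at line 7 remove [rrbv,edk,adzfr] add [wlwjq,ahmy] -> 12 lines: brbhh zxl loej lto atmd nsq qbl ilvl wlwjq ahmy tcezc diva
Hunk 2: at line 4 remove [atmd,nsq] add [jayob] -> 11 lines: brbhh zxl loej lto jayob qbl ilvl wlwjq ahmy tcezc diva
Hunk 3: at line 4 remove [jayob] add [tqru,dunuo,kwkqx] -> 13 lines: brbhh zxl loej lto tqru dunuo kwkqx qbl ilvl wlwjq ahmy tcezc diva
Hunk 4: at line 9 remove [wlwjq,ahmy] add [ahed,mpb] -> 13 lines: brbhh zxl loej lto tqru dunuo kwkqx qbl ilvl ahed mpb tcezc diva
Hunk 5: at line 5 remove [kwkqx] add [smqe,zpodg,xqkjj] -> 15 lines: brbhh zxl loej lto tqru dunuo smqe zpodg xqkjj qbl ilvl ahed mpb tcezc diva
Hunk 6: at line 3 remove [lto,tqru] add [jzyyx] -> 14 lines: brbhh zxl loej jzyyx dunuo smqe zpodg xqkjj qbl ilvl ahed mpb tcezc diva
Final line count: 14

Answer: 14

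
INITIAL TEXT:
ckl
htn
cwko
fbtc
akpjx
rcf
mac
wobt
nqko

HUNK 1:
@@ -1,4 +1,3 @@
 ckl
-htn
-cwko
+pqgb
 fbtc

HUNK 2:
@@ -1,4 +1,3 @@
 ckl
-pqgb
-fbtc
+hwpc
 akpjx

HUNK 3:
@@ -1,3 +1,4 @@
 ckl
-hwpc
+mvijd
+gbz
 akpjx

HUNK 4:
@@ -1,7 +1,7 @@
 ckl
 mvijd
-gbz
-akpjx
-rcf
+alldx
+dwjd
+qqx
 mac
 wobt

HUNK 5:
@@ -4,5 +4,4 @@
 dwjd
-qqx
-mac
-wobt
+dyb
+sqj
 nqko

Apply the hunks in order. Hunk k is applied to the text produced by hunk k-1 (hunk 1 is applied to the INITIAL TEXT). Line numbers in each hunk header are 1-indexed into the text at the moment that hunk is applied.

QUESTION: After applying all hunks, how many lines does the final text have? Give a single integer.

Answer: 7

Derivation:
Hunk 1: at line 1 remove [htn,cwko] add [pqgb] -> 8 lines: ckl pqgb fbtc akpjx rcf mac wobt nqko
Hunk 2: at line 1 remove [pqgb,fbtc] add [hwpc] -> 7 lines: ckl hwpc akpjx rcf mac wobt nqko
Hunk 3: at line 1 remove [hwpc] add [mvijd,gbz] -> 8 lines: ckl mvijd gbz akpjx rcf mac wobt nqko
Hunk 4: at line 1 remove [gbz,akpjx,rcf] add [alldx,dwjd,qqx] -> 8 lines: ckl mvijd alldx dwjd qqx mac wobt nqko
Hunk 5: at line 4 remove [qqx,mac,wobt] add [dyb,sqj] -> 7 lines: ckl mvijd alldx dwjd dyb sqj nqko
Final line count: 7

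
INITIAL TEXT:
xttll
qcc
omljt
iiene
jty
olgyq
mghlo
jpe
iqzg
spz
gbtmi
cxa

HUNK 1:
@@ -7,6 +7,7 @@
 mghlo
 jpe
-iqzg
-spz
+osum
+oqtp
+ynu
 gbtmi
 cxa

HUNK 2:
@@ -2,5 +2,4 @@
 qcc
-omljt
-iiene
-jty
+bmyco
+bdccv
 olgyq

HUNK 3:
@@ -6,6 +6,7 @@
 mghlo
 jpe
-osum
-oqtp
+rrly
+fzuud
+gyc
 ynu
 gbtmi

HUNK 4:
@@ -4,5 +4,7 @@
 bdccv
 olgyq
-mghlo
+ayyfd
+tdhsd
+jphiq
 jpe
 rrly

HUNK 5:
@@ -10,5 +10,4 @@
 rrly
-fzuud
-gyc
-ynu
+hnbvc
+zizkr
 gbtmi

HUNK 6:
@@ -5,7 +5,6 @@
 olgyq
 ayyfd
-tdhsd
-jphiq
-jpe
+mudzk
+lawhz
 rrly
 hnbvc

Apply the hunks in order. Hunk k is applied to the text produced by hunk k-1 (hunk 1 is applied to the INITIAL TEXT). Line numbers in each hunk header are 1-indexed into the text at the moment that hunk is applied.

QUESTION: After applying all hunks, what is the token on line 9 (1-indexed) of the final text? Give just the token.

Hunk 1: at line 7 remove [iqzg,spz] add [osum,oqtp,ynu] -> 13 lines: xttll qcc omljt iiene jty olgyq mghlo jpe osum oqtp ynu gbtmi cxa
Hunk 2: at line 2 remove [omljt,iiene,jty] add [bmyco,bdccv] -> 12 lines: xttll qcc bmyco bdccv olgyq mghlo jpe osum oqtp ynu gbtmi cxa
Hunk 3: at line 6 remove [osum,oqtp] add [rrly,fzuud,gyc] -> 13 lines: xttll qcc bmyco bdccv olgyq mghlo jpe rrly fzuud gyc ynu gbtmi cxa
Hunk 4: at line 4 remove [mghlo] add [ayyfd,tdhsd,jphiq] -> 15 lines: xttll qcc bmyco bdccv olgyq ayyfd tdhsd jphiq jpe rrly fzuud gyc ynu gbtmi cxa
Hunk 5: at line 10 remove [fzuud,gyc,ynu] add [hnbvc,zizkr] -> 14 lines: xttll qcc bmyco bdccv olgyq ayyfd tdhsd jphiq jpe rrly hnbvc zizkr gbtmi cxa
Hunk 6: at line 5 remove [tdhsd,jphiq,jpe] add [mudzk,lawhz] -> 13 lines: xttll qcc bmyco bdccv olgyq ayyfd mudzk lawhz rrly hnbvc zizkr gbtmi cxa
Final line 9: rrly

Answer: rrly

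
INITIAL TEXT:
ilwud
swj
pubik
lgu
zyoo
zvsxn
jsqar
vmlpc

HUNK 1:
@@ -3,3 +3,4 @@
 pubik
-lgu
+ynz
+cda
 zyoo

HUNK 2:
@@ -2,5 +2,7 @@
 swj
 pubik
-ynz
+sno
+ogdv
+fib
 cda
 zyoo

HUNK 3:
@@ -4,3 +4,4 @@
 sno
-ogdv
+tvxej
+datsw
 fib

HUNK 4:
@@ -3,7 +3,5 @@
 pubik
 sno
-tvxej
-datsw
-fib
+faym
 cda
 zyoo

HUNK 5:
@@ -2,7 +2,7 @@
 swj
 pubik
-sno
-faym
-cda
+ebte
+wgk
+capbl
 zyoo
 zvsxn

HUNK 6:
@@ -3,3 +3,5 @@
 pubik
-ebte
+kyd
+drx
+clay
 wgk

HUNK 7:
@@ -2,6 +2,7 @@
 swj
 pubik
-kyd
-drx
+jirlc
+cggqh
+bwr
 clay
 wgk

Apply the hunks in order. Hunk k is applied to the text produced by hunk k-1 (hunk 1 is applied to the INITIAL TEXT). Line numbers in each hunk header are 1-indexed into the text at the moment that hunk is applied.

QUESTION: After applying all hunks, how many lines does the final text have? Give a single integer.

Hunk 1: at line 3 remove [lgu] add [ynz,cda] -> 9 lines: ilwud swj pubik ynz cda zyoo zvsxn jsqar vmlpc
Hunk 2: at line 2 remove [ynz] add [sno,ogdv,fib] -> 11 lines: ilwud swj pubik sno ogdv fib cda zyoo zvsxn jsqar vmlpc
Hunk 3: at line 4 remove [ogdv] add [tvxej,datsw] -> 12 lines: ilwud swj pubik sno tvxej datsw fib cda zyoo zvsxn jsqar vmlpc
Hunk 4: at line 3 remove [tvxej,datsw,fib] add [faym] -> 10 lines: ilwud swj pubik sno faym cda zyoo zvsxn jsqar vmlpc
Hunk 5: at line 2 remove [sno,faym,cda] add [ebte,wgk,capbl] -> 10 lines: ilwud swj pubik ebte wgk capbl zyoo zvsxn jsqar vmlpc
Hunk 6: at line 3 remove [ebte] add [kyd,drx,clay] -> 12 lines: ilwud swj pubik kyd drx clay wgk capbl zyoo zvsxn jsqar vmlpc
Hunk 7: at line 2 remove [kyd,drx] add [jirlc,cggqh,bwr] -> 13 lines: ilwud swj pubik jirlc cggqh bwr clay wgk capbl zyoo zvsxn jsqar vmlpc
Final line count: 13

Answer: 13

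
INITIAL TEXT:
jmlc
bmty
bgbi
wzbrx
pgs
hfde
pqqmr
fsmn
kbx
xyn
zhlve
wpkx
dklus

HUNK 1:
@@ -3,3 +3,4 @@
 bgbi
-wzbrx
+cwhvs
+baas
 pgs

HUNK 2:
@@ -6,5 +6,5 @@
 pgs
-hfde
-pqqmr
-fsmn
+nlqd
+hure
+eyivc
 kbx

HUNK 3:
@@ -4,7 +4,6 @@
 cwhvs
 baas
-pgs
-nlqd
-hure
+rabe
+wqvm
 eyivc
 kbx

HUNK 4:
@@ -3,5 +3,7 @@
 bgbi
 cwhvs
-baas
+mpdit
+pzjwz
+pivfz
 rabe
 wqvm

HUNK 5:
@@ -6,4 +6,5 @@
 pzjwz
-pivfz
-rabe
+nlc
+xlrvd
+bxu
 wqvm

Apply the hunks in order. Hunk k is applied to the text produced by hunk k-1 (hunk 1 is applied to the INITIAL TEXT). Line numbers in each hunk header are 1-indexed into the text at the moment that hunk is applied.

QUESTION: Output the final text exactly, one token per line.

Hunk 1: at line 3 remove [wzbrx] add [cwhvs,baas] -> 14 lines: jmlc bmty bgbi cwhvs baas pgs hfde pqqmr fsmn kbx xyn zhlve wpkx dklus
Hunk 2: at line 6 remove [hfde,pqqmr,fsmn] add [nlqd,hure,eyivc] -> 14 lines: jmlc bmty bgbi cwhvs baas pgs nlqd hure eyivc kbx xyn zhlve wpkx dklus
Hunk 3: at line 4 remove [pgs,nlqd,hure] add [rabe,wqvm] -> 13 lines: jmlc bmty bgbi cwhvs baas rabe wqvm eyivc kbx xyn zhlve wpkx dklus
Hunk 4: at line 3 remove [baas] add [mpdit,pzjwz,pivfz] -> 15 lines: jmlc bmty bgbi cwhvs mpdit pzjwz pivfz rabe wqvm eyivc kbx xyn zhlve wpkx dklus
Hunk 5: at line 6 remove [pivfz,rabe] add [nlc,xlrvd,bxu] -> 16 lines: jmlc bmty bgbi cwhvs mpdit pzjwz nlc xlrvd bxu wqvm eyivc kbx xyn zhlve wpkx dklus

Answer: jmlc
bmty
bgbi
cwhvs
mpdit
pzjwz
nlc
xlrvd
bxu
wqvm
eyivc
kbx
xyn
zhlve
wpkx
dklus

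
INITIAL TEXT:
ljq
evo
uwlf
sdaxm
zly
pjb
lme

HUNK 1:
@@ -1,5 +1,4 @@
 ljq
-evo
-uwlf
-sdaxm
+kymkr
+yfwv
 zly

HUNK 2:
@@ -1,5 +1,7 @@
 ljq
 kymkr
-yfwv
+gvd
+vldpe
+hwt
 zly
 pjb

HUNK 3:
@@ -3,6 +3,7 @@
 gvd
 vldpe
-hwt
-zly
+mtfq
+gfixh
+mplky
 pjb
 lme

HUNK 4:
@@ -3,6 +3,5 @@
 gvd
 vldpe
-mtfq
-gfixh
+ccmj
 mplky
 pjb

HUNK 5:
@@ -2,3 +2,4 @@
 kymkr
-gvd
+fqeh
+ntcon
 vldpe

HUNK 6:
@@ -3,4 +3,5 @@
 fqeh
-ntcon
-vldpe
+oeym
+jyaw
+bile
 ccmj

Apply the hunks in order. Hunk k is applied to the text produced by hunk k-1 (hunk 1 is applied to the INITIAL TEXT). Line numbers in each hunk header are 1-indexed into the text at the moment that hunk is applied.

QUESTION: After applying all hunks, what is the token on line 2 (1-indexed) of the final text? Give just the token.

Answer: kymkr

Derivation:
Hunk 1: at line 1 remove [evo,uwlf,sdaxm] add [kymkr,yfwv] -> 6 lines: ljq kymkr yfwv zly pjb lme
Hunk 2: at line 1 remove [yfwv] add [gvd,vldpe,hwt] -> 8 lines: ljq kymkr gvd vldpe hwt zly pjb lme
Hunk 3: at line 3 remove [hwt,zly] add [mtfq,gfixh,mplky] -> 9 lines: ljq kymkr gvd vldpe mtfq gfixh mplky pjb lme
Hunk 4: at line 3 remove [mtfq,gfixh] add [ccmj] -> 8 lines: ljq kymkr gvd vldpe ccmj mplky pjb lme
Hunk 5: at line 2 remove [gvd] add [fqeh,ntcon] -> 9 lines: ljq kymkr fqeh ntcon vldpe ccmj mplky pjb lme
Hunk 6: at line 3 remove [ntcon,vldpe] add [oeym,jyaw,bile] -> 10 lines: ljq kymkr fqeh oeym jyaw bile ccmj mplky pjb lme
Final line 2: kymkr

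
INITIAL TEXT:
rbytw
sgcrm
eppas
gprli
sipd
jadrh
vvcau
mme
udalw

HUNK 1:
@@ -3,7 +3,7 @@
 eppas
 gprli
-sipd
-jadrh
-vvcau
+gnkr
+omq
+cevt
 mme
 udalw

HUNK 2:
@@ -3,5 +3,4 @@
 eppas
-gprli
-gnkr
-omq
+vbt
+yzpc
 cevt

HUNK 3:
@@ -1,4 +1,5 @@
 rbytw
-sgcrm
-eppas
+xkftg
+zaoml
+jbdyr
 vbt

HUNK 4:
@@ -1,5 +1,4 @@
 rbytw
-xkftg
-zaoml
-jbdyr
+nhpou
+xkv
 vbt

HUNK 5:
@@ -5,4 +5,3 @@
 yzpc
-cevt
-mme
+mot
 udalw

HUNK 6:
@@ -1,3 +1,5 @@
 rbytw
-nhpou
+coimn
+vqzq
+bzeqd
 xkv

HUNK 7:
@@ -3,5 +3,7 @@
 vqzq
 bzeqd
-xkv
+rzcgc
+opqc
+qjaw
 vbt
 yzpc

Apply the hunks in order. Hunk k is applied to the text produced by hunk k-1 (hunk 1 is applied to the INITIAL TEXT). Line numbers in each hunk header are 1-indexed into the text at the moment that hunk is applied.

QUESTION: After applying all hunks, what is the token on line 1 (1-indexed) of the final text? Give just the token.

Answer: rbytw

Derivation:
Hunk 1: at line 3 remove [sipd,jadrh,vvcau] add [gnkr,omq,cevt] -> 9 lines: rbytw sgcrm eppas gprli gnkr omq cevt mme udalw
Hunk 2: at line 3 remove [gprli,gnkr,omq] add [vbt,yzpc] -> 8 lines: rbytw sgcrm eppas vbt yzpc cevt mme udalw
Hunk 3: at line 1 remove [sgcrm,eppas] add [xkftg,zaoml,jbdyr] -> 9 lines: rbytw xkftg zaoml jbdyr vbt yzpc cevt mme udalw
Hunk 4: at line 1 remove [xkftg,zaoml,jbdyr] add [nhpou,xkv] -> 8 lines: rbytw nhpou xkv vbt yzpc cevt mme udalw
Hunk 5: at line 5 remove [cevt,mme] add [mot] -> 7 lines: rbytw nhpou xkv vbt yzpc mot udalw
Hunk 6: at line 1 remove [nhpou] add [coimn,vqzq,bzeqd] -> 9 lines: rbytw coimn vqzq bzeqd xkv vbt yzpc mot udalw
Hunk 7: at line 3 remove [xkv] add [rzcgc,opqc,qjaw] -> 11 lines: rbytw coimn vqzq bzeqd rzcgc opqc qjaw vbt yzpc mot udalw
Final line 1: rbytw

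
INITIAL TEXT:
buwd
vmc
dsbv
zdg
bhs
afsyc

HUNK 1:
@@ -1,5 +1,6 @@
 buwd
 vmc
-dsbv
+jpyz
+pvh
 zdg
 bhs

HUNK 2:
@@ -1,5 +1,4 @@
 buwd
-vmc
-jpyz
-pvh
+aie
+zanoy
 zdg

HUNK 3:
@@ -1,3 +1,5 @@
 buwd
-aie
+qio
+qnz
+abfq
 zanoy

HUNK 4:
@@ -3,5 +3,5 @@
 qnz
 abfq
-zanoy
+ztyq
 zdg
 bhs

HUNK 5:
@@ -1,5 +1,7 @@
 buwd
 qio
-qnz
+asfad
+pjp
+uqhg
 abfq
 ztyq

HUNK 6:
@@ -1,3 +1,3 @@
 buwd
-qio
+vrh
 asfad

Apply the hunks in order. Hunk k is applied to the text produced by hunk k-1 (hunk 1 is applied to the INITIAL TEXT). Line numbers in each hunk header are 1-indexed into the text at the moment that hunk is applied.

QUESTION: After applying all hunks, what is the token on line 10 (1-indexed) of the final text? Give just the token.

Hunk 1: at line 1 remove [dsbv] add [jpyz,pvh] -> 7 lines: buwd vmc jpyz pvh zdg bhs afsyc
Hunk 2: at line 1 remove [vmc,jpyz,pvh] add [aie,zanoy] -> 6 lines: buwd aie zanoy zdg bhs afsyc
Hunk 3: at line 1 remove [aie] add [qio,qnz,abfq] -> 8 lines: buwd qio qnz abfq zanoy zdg bhs afsyc
Hunk 4: at line 3 remove [zanoy] add [ztyq] -> 8 lines: buwd qio qnz abfq ztyq zdg bhs afsyc
Hunk 5: at line 1 remove [qnz] add [asfad,pjp,uqhg] -> 10 lines: buwd qio asfad pjp uqhg abfq ztyq zdg bhs afsyc
Hunk 6: at line 1 remove [qio] add [vrh] -> 10 lines: buwd vrh asfad pjp uqhg abfq ztyq zdg bhs afsyc
Final line 10: afsyc

Answer: afsyc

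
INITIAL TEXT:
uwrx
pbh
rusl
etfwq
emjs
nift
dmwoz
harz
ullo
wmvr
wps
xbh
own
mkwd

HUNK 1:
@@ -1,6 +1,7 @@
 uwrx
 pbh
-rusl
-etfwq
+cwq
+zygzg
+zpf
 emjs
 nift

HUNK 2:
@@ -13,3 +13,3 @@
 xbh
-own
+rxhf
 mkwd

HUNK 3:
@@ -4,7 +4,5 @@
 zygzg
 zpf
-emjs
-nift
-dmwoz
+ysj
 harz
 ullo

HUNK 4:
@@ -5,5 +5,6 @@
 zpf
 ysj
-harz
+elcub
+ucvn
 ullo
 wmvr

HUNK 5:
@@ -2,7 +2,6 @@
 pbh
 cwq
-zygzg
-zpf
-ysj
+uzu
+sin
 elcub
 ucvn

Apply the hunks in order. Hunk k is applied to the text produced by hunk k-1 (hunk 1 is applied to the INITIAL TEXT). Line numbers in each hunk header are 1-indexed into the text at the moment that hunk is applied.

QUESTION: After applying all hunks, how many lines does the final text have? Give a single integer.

Answer: 13

Derivation:
Hunk 1: at line 1 remove [rusl,etfwq] add [cwq,zygzg,zpf] -> 15 lines: uwrx pbh cwq zygzg zpf emjs nift dmwoz harz ullo wmvr wps xbh own mkwd
Hunk 2: at line 13 remove [own] add [rxhf] -> 15 lines: uwrx pbh cwq zygzg zpf emjs nift dmwoz harz ullo wmvr wps xbh rxhf mkwd
Hunk 3: at line 4 remove [emjs,nift,dmwoz] add [ysj] -> 13 lines: uwrx pbh cwq zygzg zpf ysj harz ullo wmvr wps xbh rxhf mkwd
Hunk 4: at line 5 remove [harz] add [elcub,ucvn] -> 14 lines: uwrx pbh cwq zygzg zpf ysj elcub ucvn ullo wmvr wps xbh rxhf mkwd
Hunk 5: at line 2 remove [zygzg,zpf,ysj] add [uzu,sin] -> 13 lines: uwrx pbh cwq uzu sin elcub ucvn ullo wmvr wps xbh rxhf mkwd
Final line count: 13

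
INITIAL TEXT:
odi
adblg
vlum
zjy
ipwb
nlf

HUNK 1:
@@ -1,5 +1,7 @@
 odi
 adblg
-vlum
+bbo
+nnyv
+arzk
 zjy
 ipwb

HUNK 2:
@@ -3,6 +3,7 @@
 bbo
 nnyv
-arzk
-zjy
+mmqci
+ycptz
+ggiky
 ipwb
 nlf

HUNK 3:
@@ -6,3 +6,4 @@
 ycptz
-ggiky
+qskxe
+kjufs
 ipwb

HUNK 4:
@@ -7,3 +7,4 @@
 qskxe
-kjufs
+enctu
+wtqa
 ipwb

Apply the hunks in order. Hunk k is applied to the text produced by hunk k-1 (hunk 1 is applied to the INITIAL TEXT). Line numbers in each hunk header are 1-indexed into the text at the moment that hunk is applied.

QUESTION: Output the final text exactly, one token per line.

Hunk 1: at line 1 remove [vlum] add [bbo,nnyv,arzk] -> 8 lines: odi adblg bbo nnyv arzk zjy ipwb nlf
Hunk 2: at line 3 remove [arzk,zjy] add [mmqci,ycptz,ggiky] -> 9 lines: odi adblg bbo nnyv mmqci ycptz ggiky ipwb nlf
Hunk 3: at line 6 remove [ggiky] add [qskxe,kjufs] -> 10 lines: odi adblg bbo nnyv mmqci ycptz qskxe kjufs ipwb nlf
Hunk 4: at line 7 remove [kjufs] add [enctu,wtqa] -> 11 lines: odi adblg bbo nnyv mmqci ycptz qskxe enctu wtqa ipwb nlf

Answer: odi
adblg
bbo
nnyv
mmqci
ycptz
qskxe
enctu
wtqa
ipwb
nlf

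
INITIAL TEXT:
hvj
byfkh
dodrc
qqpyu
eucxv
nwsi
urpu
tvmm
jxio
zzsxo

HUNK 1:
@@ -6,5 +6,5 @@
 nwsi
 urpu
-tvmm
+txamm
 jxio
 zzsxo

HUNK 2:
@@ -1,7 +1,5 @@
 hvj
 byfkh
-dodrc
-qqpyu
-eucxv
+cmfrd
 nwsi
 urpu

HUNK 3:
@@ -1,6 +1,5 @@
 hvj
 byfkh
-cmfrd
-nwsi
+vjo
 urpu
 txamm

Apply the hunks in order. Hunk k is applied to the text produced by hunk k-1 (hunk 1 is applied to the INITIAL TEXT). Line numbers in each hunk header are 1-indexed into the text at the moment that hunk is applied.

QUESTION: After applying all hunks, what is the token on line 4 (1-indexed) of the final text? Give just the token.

Answer: urpu

Derivation:
Hunk 1: at line 6 remove [tvmm] add [txamm] -> 10 lines: hvj byfkh dodrc qqpyu eucxv nwsi urpu txamm jxio zzsxo
Hunk 2: at line 1 remove [dodrc,qqpyu,eucxv] add [cmfrd] -> 8 lines: hvj byfkh cmfrd nwsi urpu txamm jxio zzsxo
Hunk 3: at line 1 remove [cmfrd,nwsi] add [vjo] -> 7 lines: hvj byfkh vjo urpu txamm jxio zzsxo
Final line 4: urpu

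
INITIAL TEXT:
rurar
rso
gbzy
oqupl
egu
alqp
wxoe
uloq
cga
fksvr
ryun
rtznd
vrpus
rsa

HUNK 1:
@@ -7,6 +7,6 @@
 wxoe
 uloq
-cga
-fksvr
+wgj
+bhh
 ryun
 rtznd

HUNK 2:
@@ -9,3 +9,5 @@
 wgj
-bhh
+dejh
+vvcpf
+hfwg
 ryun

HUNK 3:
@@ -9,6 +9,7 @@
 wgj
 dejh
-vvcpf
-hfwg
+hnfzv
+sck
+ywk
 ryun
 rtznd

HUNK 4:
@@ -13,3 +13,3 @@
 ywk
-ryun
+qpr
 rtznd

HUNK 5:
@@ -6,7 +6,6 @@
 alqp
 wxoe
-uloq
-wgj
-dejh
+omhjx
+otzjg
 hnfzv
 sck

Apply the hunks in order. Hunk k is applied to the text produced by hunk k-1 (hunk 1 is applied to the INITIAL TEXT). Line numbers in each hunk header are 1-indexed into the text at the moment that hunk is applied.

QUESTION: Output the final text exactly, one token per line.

Answer: rurar
rso
gbzy
oqupl
egu
alqp
wxoe
omhjx
otzjg
hnfzv
sck
ywk
qpr
rtznd
vrpus
rsa

Derivation:
Hunk 1: at line 7 remove [cga,fksvr] add [wgj,bhh] -> 14 lines: rurar rso gbzy oqupl egu alqp wxoe uloq wgj bhh ryun rtznd vrpus rsa
Hunk 2: at line 9 remove [bhh] add [dejh,vvcpf,hfwg] -> 16 lines: rurar rso gbzy oqupl egu alqp wxoe uloq wgj dejh vvcpf hfwg ryun rtznd vrpus rsa
Hunk 3: at line 9 remove [vvcpf,hfwg] add [hnfzv,sck,ywk] -> 17 lines: rurar rso gbzy oqupl egu alqp wxoe uloq wgj dejh hnfzv sck ywk ryun rtznd vrpus rsa
Hunk 4: at line 13 remove [ryun] add [qpr] -> 17 lines: rurar rso gbzy oqupl egu alqp wxoe uloq wgj dejh hnfzv sck ywk qpr rtznd vrpus rsa
Hunk 5: at line 6 remove [uloq,wgj,dejh] add [omhjx,otzjg] -> 16 lines: rurar rso gbzy oqupl egu alqp wxoe omhjx otzjg hnfzv sck ywk qpr rtznd vrpus rsa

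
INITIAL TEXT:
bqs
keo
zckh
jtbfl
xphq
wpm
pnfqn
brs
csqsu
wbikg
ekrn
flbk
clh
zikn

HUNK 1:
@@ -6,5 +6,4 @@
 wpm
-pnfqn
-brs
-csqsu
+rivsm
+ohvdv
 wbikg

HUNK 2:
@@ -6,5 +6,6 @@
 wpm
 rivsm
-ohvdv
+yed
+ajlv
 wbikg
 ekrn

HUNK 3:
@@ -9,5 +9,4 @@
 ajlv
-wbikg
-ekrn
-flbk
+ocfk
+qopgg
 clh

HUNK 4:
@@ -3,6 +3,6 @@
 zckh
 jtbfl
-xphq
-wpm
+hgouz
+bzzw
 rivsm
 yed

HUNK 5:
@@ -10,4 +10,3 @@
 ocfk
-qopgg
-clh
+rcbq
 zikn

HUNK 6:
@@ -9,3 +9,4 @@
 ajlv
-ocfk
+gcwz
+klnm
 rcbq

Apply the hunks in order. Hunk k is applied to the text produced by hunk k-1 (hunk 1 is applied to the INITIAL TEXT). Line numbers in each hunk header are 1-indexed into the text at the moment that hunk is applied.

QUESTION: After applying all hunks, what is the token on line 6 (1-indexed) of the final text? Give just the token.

Hunk 1: at line 6 remove [pnfqn,brs,csqsu] add [rivsm,ohvdv] -> 13 lines: bqs keo zckh jtbfl xphq wpm rivsm ohvdv wbikg ekrn flbk clh zikn
Hunk 2: at line 6 remove [ohvdv] add [yed,ajlv] -> 14 lines: bqs keo zckh jtbfl xphq wpm rivsm yed ajlv wbikg ekrn flbk clh zikn
Hunk 3: at line 9 remove [wbikg,ekrn,flbk] add [ocfk,qopgg] -> 13 lines: bqs keo zckh jtbfl xphq wpm rivsm yed ajlv ocfk qopgg clh zikn
Hunk 4: at line 3 remove [xphq,wpm] add [hgouz,bzzw] -> 13 lines: bqs keo zckh jtbfl hgouz bzzw rivsm yed ajlv ocfk qopgg clh zikn
Hunk 5: at line 10 remove [qopgg,clh] add [rcbq] -> 12 lines: bqs keo zckh jtbfl hgouz bzzw rivsm yed ajlv ocfk rcbq zikn
Hunk 6: at line 9 remove [ocfk] add [gcwz,klnm] -> 13 lines: bqs keo zckh jtbfl hgouz bzzw rivsm yed ajlv gcwz klnm rcbq zikn
Final line 6: bzzw

Answer: bzzw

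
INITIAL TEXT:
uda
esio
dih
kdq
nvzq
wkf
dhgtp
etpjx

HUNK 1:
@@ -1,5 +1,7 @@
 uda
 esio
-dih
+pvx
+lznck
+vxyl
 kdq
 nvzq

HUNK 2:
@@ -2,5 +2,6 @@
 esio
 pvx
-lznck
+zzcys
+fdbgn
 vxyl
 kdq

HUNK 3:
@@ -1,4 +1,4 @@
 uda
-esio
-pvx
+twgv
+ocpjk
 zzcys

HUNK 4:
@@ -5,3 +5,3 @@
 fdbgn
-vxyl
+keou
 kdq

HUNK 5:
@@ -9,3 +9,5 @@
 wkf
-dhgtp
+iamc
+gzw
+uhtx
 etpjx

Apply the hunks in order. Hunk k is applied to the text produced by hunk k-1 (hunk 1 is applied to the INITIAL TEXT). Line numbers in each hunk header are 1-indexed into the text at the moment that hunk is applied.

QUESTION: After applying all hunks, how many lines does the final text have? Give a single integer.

Hunk 1: at line 1 remove [dih] add [pvx,lznck,vxyl] -> 10 lines: uda esio pvx lznck vxyl kdq nvzq wkf dhgtp etpjx
Hunk 2: at line 2 remove [lznck] add [zzcys,fdbgn] -> 11 lines: uda esio pvx zzcys fdbgn vxyl kdq nvzq wkf dhgtp etpjx
Hunk 3: at line 1 remove [esio,pvx] add [twgv,ocpjk] -> 11 lines: uda twgv ocpjk zzcys fdbgn vxyl kdq nvzq wkf dhgtp etpjx
Hunk 4: at line 5 remove [vxyl] add [keou] -> 11 lines: uda twgv ocpjk zzcys fdbgn keou kdq nvzq wkf dhgtp etpjx
Hunk 5: at line 9 remove [dhgtp] add [iamc,gzw,uhtx] -> 13 lines: uda twgv ocpjk zzcys fdbgn keou kdq nvzq wkf iamc gzw uhtx etpjx
Final line count: 13

Answer: 13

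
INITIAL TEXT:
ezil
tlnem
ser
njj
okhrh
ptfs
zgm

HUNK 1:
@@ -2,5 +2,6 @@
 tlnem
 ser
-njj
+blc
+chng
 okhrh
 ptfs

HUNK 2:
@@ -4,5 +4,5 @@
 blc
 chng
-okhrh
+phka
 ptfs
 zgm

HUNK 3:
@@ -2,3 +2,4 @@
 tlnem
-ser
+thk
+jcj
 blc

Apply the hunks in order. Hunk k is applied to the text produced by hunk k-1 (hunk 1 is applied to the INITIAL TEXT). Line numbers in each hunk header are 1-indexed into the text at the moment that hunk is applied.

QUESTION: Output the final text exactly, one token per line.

Hunk 1: at line 2 remove [njj] add [blc,chng] -> 8 lines: ezil tlnem ser blc chng okhrh ptfs zgm
Hunk 2: at line 4 remove [okhrh] add [phka] -> 8 lines: ezil tlnem ser blc chng phka ptfs zgm
Hunk 3: at line 2 remove [ser] add [thk,jcj] -> 9 lines: ezil tlnem thk jcj blc chng phka ptfs zgm

Answer: ezil
tlnem
thk
jcj
blc
chng
phka
ptfs
zgm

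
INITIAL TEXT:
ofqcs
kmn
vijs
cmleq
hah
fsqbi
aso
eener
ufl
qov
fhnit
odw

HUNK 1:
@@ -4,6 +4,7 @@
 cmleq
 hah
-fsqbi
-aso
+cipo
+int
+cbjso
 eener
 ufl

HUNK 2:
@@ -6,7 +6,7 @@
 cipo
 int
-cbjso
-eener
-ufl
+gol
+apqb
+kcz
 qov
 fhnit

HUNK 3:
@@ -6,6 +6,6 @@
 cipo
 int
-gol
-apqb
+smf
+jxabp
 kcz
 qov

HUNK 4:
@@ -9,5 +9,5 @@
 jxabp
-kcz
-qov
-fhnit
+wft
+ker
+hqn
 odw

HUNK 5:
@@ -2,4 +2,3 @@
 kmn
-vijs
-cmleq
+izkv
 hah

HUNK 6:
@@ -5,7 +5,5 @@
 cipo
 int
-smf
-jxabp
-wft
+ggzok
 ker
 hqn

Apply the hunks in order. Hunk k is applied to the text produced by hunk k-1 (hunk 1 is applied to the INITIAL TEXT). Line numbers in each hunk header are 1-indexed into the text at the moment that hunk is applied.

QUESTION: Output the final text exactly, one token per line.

Answer: ofqcs
kmn
izkv
hah
cipo
int
ggzok
ker
hqn
odw

Derivation:
Hunk 1: at line 4 remove [fsqbi,aso] add [cipo,int,cbjso] -> 13 lines: ofqcs kmn vijs cmleq hah cipo int cbjso eener ufl qov fhnit odw
Hunk 2: at line 6 remove [cbjso,eener,ufl] add [gol,apqb,kcz] -> 13 lines: ofqcs kmn vijs cmleq hah cipo int gol apqb kcz qov fhnit odw
Hunk 3: at line 6 remove [gol,apqb] add [smf,jxabp] -> 13 lines: ofqcs kmn vijs cmleq hah cipo int smf jxabp kcz qov fhnit odw
Hunk 4: at line 9 remove [kcz,qov,fhnit] add [wft,ker,hqn] -> 13 lines: ofqcs kmn vijs cmleq hah cipo int smf jxabp wft ker hqn odw
Hunk 5: at line 2 remove [vijs,cmleq] add [izkv] -> 12 lines: ofqcs kmn izkv hah cipo int smf jxabp wft ker hqn odw
Hunk 6: at line 5 remove [smf,jxabp,wft] add [ggzok] -> 10 lines: ofqcs kmn izkv hah cipo int ggzok ker hqn odw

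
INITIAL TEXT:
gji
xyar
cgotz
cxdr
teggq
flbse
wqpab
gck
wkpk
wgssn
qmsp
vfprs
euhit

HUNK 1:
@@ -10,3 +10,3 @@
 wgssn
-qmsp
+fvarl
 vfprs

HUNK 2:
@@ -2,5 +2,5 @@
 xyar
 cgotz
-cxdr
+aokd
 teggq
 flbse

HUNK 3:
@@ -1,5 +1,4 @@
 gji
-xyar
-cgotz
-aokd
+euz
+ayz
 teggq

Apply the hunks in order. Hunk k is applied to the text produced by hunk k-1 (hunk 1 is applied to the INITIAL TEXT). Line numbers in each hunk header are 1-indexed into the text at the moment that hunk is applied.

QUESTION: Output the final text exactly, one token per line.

Hunk 1: at line 10 remove [qmsp] add [fvarl] -> 13 lines: gji xyar cgotz cxdr teggq flbse wqpab gck wkpk wgssn fvarl vfprs euhit
Hunk 2: at line 2 remove [cxdr] add [aokd] -> 13 lines: gji xyar cgotz aokd teggq flbse wqpab gck wkpk wgssn fvarl vfprs euhit
Hunk 3: at line 1 remove [xyar,cgotz,aokd] add [euz,ayz] -> 12 lines: gji euz ayz teggq flbse wqpab gck wkpk wgssn fvarl vfprs euhit

Answer: gji
euz
ayz
teggq
flbse
wqpab
gck
wkpk
wgssn
fvarl
vfprs
euhit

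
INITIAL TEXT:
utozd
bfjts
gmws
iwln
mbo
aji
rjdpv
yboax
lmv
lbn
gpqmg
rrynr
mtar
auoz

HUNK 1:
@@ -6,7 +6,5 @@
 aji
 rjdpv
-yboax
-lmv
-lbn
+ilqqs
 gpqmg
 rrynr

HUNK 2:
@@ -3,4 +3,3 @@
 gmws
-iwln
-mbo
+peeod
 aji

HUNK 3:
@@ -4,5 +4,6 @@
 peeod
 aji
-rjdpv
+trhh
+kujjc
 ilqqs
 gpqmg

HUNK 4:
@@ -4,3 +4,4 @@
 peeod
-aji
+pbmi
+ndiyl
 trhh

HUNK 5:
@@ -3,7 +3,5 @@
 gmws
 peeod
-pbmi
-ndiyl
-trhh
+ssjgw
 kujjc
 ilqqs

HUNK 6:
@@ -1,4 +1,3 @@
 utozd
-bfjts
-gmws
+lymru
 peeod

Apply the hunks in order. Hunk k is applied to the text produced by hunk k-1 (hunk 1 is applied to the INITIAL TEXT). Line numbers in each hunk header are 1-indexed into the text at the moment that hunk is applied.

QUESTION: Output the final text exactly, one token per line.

Answer: utozd
lymru
peeod
ssjgw
kujjc
ilqqs
gpqmg
rrynr
mtar
auoz

Derivation:
Hunk 1: at line 6 remove [yboax,lmv,lbn] add [ilqqs] -> 12 lines: utozd bfjts gmws iwln mbo aji rjdpv ilqqs gpqmg rrynr mtar auoz
Hunk 2: at line 3 remove [iwln,mbo] add [peeod] -> 11 lines: utozd bfjts gmws peeod aji rjdpv ilqqs gpqmg rrynr mtar auoz
Hunk 3: at line 4 remove [rjdpv] add [trhh,kujjc] -> 12 lines: utozd bfjts gmws peeod aji trhh kujjc ilqqs gpqmg rrynr mtar auoz
Hunk 4: at line 4 remove [aji] add [pbmi,ndiyl] -> 13 lines: utozd bfjts gmws peeod pbmi ndiyl trhh kujjc ilqqs gpqmg rrynr mtar auoz
Hunk 5: at line 3 remove [pbmi,ndiyl,trhh] add [ssjgw] -> 11 lines: utozd bfjts gmws peeod ssjgw kujjc ilqqs gpqmg rrynr mtar auoz
Hunk 6: at line 1 remove [bfjts,gmws] add [lymru] -> 10 lines: utozd lymru peeod ssjgw kujjc ilqqs gpqmg rrynr mtar auoz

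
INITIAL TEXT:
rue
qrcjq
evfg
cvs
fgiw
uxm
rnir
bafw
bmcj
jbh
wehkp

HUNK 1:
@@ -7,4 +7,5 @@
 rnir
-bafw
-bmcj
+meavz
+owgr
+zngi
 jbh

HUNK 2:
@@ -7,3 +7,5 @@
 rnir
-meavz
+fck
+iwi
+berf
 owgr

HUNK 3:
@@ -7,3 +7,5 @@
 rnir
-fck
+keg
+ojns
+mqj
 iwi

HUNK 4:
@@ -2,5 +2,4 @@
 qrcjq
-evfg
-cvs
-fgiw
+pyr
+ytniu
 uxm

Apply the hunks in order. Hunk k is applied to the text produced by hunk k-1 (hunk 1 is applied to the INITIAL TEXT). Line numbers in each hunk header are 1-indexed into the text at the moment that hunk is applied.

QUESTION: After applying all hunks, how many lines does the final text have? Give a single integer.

Answer: 15

Derivation:
Hunk 1: at line 7 remove [bafw,bmcj] add [meavz,owgr,zngi] -> 12 lines: rue qrcjq evfg cvs fgiw uxm rnir meavz owgr zngi jbh wehkp
Hunk 2: at line 7 remove [meavz] add [fck,iwi,berf] -> 14 lines: rue qrcjq evfg cvs fgiw uxm rnir fck iwi berf owgr zngi jbh wehkp
Hunk 3: at line 7 remove [fck] add [keg,ojns,mqj] -> 16 lines: rue qrcjq evfg cvs fgiw uxm rnir keg ojns mqj iwi berf owgr zngi jbh wehkp
Hunk 4: at line 2 remove [evfg,cvs,fgiw] add [pyr,ytniu] -> 15 lines: rue qrcjq pyr ytniu uxm rnir keg ojns mqj iwi berf owgr zngi jbh wehkp
Final line count: 15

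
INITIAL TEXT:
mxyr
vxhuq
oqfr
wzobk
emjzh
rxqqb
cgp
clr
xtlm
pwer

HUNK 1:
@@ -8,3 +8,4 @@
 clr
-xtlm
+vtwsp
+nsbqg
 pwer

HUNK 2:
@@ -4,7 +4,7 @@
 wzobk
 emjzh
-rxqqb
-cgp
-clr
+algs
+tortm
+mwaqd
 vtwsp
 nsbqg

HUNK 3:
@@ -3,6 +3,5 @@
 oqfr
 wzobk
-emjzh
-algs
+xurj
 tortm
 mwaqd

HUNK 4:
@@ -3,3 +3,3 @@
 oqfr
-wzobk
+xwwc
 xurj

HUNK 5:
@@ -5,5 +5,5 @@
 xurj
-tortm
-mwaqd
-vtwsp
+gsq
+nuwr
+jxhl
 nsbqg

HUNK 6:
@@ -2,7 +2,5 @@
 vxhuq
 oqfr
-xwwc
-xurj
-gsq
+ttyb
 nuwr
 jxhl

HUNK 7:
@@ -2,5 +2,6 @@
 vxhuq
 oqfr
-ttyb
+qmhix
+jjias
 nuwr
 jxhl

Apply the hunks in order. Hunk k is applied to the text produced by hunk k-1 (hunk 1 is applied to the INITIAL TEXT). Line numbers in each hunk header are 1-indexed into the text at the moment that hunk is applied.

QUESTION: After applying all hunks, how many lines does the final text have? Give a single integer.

Hunk 1: at line 8 remove [xtlm] add [vtwsp,nsbqg] -> 11 lines: mxyr vxhuq oqfr wzobk emjzh rxqqb cgp clr vtwsp nsbqg pwer
Hunk 2: at line 4 remove [rxqqb,cgp,clr] add [algs,tortm,mwaqd] -> 11 lines: mxyr vxhuq oqfr wzobk emjzh algs tortm mwaqd vtwsp nsbqg pwer
Hunk 3: at line 3 remove [emjzh,algs] add [xurj] -> 10 lines: mxyr vxhuq oqfr wzobk xurj tortm mwaqd vtwsp nsbqg pwer
Hunk 4: at line 3 remove [wzobk] add [xwwc] -> 10 lines: mxyr vxhuq oqfr xwwc xurj tortm mwaqd vtwsp nsbqg pwer
Hunk 5: at line 5 remove [tortm,mwaqd,vtwsp] add [gsq,nuwr,jxhl] -> 10 lines: mxyr vxhuq oqfr xwwc xurj gsq nuwr jxhl nsbqg pwer
Hunk 6: at line 2 remove [xwwc,xurj,gsq] add [ttyb] -> 8 lines: mxyr vxhuq oqfr ttyb nuwr jxhl nsbqg pwer
Hunk 7: at line 2 remove [ttyb] add [qmhix,jjias] -> 9 lines: mxyr vxhuq oqfr qmhix jjias nuwr jxhl nsbqg pwer
Final line count: 9

Answer: 9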